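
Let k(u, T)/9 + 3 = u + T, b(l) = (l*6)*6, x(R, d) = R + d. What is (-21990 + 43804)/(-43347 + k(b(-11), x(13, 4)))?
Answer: -21814/46785 ≈ -0.46626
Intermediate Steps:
b(l) = 36*l (b(l) = (6*l)*6 = 36*l)
k(u, T) = -27 + 9*T + 9*u (k(u, T) = -27 + 9*(u + T) = -27 + 9*(T + u) = -27 + (9*T + 9*u) = -27 + 9*T + 9*u)
(-21990 + 43804)/(-43347 + k(b(-11), x(13, 4))) = (-21990 + 43804)/(-43347 + (-27 + 9*(13 + 4) + 9*(36*(-11)))) = 21814/(-43347 + (-27 + 9*17 + 9*(-396))) = 21814/(-43347 + (-27 + 153 - 3564)) = 21814/(-43347 - 3438) = 21814/(-46785) = 21814*(-1/46785) = -21814/46785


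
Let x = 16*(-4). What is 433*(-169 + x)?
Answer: -100889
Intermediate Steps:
x = -64
433*(-169 + x) = 433*(-169 - 64) = 433*(-233) = -100889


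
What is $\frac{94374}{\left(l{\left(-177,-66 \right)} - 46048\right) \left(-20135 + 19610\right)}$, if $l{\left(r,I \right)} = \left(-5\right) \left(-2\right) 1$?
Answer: $\frac{749}{191825} \approx 0.0039046$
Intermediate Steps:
$l{\left(r,I \right)} = 10$ ($l{\left(r,I \right)} = 10 \cdot 1 = 10$)
$\frac{94374}{\left(l{\left(-177,-66 \right)} - 46048\right) \left(-20135 + 19610\right)} = \frac{94374}{\left(10 - 46048\right) \left(-20135 + 19610\right)} = \frac{94374}{\left(-46038\right) \left(-525\right)} = \frac{94374}{24169950} = 94374 \cdot \frac{1}{24169950} = \frac{749}{191825}$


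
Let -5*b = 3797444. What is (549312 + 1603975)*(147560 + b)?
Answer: -6588291649828/5 ≈ -1.3177e+12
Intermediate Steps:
b = -3797444/5 (b = -1/5*3797444 = -3797444/5 ≈ -7.5949e+5)
(549312 + 1603975)*(147560 + b) = (549312 + 1603975)*(147560 - 3797444/5) = 2153287*(-3059644/5) = -6588291649828/5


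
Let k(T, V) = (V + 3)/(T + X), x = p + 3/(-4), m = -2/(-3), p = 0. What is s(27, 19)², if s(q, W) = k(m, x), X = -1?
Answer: 729/16 ≈ 45.563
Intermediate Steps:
m = ⅔ (m = -2*(-⅓) = ⅔ ≈ 0.66667)
x = -¾ (x = 0 + 3/(-4) = 0 + 3*(-¼) = 0 - ¾ = -¾ ≈ -0.75000)
k(T, V) = (3 + V)/(-1 + T) (k(T, V) = (V + 3)/(T - 1) = (3 + V)/(-1 + T))
s(q, W) = -27/4 (s(q, W) = (3 - ¾)/(-1 + ⅔) = (9/4)/(-⅓) = -3*9/4 = -27/4)
s(27, 19)² = (-27/4)² = 729/16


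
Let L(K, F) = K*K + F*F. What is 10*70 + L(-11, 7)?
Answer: 870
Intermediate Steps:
L(K, F) = F² + K² (L(K, F) = K² + F² = F² + K²)
10*70 + L(-11, 7) = 10*70 + (7² + (-11)²) = 700 + (49 + 121) = 700 + 170 = 870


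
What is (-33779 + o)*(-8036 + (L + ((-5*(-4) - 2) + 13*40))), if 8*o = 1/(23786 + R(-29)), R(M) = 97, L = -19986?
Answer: 44345096324705/47766 ≈ 9.2838e+8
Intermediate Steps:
o = 1/191064 (o = 1/(8*(23786 + 97)) = (⅛)/23883 = (⅛)*(1/23883) = 1/191064 ≈ 5.2339e-6)
(-33779 + o)*(-8036 + (L + ((-5*(-4) - 2) + 13*40))) = (-33779 + 1/191064)*(-8036 + (-19986 + ((-5*(-4) - 2) + 13*40))) = -6453950855*(-8036 + (-19986 + ((20 - 2) + 520)))/191064 = -6453950855*(-8036 + (-19986 + (18 + 520)))/191064 = -6453950855*(-8036 + (-19986 + 538))/191064 = -6453950855*(-8036 - 19448)/191064 = -6453950855/191064*(-27484) = 44345096324705/47766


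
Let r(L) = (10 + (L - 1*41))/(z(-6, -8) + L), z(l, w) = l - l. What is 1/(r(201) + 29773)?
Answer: 201/5984543 ≈ 3.3587e-5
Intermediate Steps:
z(l, w) = 0
r(L) = (-31 + L)/L (r(L) = (10 + (L - 1*41))/(0 + L) = (10 + (L - 41))/L = (10 + (-41 + L))/L = (-31 + L)/L)
1/(r(201) + 29773) = 1/((-31 + 201)/201 + 29773) = 1/((1/201)*170 + 29773) = 1/(170/201 + 29773) = 1/(5984543/201) = 201/5984543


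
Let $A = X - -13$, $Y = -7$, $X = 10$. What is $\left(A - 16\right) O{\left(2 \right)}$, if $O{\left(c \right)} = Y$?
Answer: $-49$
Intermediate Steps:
$O{\left(c \right)} = -7$
$A = 23$ ($A = 10 - -13 = 10 + 13 = 23$)
$\left(A - 16\right) O{\left(2 \right)} = \left(23 - 16\right) \left(-7\right) = 7 \left(-7\right) = -49$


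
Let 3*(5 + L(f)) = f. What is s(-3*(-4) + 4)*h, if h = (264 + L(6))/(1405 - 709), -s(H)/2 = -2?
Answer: 3/2 ≈ 1.5000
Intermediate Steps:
L(f) = -5 + f/3
s(H) = 4 (s(H) = -2*(-2) = 4)
h = 3/8 (h = (264 + (-5 + (⅓)*6))/(1405 - 709) = (264 + (-5 + 2))/696 = (264 - 3)*(1/696) = 261*(1/696) = 3/8 ≈ 0.37500)
s(-3*(-4) + 4)*h = 4*(3/8) = 3/2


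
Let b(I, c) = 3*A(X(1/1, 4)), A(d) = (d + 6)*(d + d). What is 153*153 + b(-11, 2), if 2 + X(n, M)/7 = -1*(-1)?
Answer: 23451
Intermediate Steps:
X(n, M) = -7 (X(n, M) = -14 + 7*(-1*(-1)) = -14 + 7*1 = -14 + 7 = -7)
A(d) = 2*d*(6 + d) (A(d) = (6 + d)*(2*d) = 2*d*(6 + d))
b(I, c) = 42 (b(I, c) = 3*(2*(-7)*(6 - 7)) = 3*(2*(-7)*(-1)) = 3*14 = 42)
153*153 + b(-11, 2) = 153*153 + 42 = 23409 + 42 = 23451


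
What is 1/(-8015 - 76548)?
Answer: -1/84563 ≈ -1.1825e-5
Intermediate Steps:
1/(-8015 - 76548) = 1/(-84563) = -1/84563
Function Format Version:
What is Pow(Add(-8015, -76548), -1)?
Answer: Rational(-1, 84563) ≈ -1.1825e-5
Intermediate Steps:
Pow(Add(-8015, -76548), -1) = Pow(-84563, -1) = Rational(-1, 84563)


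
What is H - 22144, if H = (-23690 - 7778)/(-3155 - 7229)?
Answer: -57477957/2596 ≈ -22141.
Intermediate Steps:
H = 7867/2596 (H = -31468/(-10384) = -31468*(-1/10384) = 7867/2596 ≈ 3.0304)
H - 22144 = 7867/2596 - 22144 = -57477957/2596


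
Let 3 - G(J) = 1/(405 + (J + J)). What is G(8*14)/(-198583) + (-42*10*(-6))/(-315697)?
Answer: -315365346182/39433304073779 ≈ -0.0079974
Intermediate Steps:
G(J) = 3 - 1/(405 + 2*J) (G(J) = 3 - 1/(405 + (J + J)) = 3 - 1/(405 + 2*J))
G(8*14)/(-198583) + (-42*10*(-6))/(-315697) = (2*(607 + 3*(8*14))/(405 + 2*(8*14)))/(-198583) + (-42*10*(-6))/(-315697) = (2*(607 + 3*112)/(405 + 2*112))*(-1/198583) - 420*(-6)*(-1/315697) = (2*(607 + 336)/(405 + 224))*(-1/198583) + 2520*(-1/315697) = (2*943/629)*(-1/198583) - 2520/315697 = (2*(1/629)*943)*(-1/198583) - 2520/315697 = (1886/629)*(-1/198583) - 2520/315697 = -1886/124908707 - 2520/315697 = -315365346182/39433304073779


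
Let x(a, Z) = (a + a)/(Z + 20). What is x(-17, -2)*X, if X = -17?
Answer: 289/9 ≈ 32.111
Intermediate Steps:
x(a, Z) = 2*a/(20 + Z) (x(a, Z) = (2*a)/(20 + Z) = 2*a/(20 + Z))
x(-17, -2)*X = (2*(-17)/(20 - 2))*(-17) = (2*(-17)/18)*(-17) = (2*(-17)*(1/18))*(-17) = -17/9*(-17) = 289/9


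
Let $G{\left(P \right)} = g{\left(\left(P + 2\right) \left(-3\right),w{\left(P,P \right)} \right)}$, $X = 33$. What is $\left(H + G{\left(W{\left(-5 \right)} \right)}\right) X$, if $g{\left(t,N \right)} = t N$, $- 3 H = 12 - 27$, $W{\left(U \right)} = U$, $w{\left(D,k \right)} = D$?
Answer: $-1320$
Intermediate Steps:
$H = 5$ ($H = - \frac{12 - 27}{3} = \left(- \frac{1}{3}\right) \left(-15\right) = 5$)
$g{\left(t,N \right)} = N t$
$G{\left(P \right)} = P \left(-6 - 3 P\right)$ ($G{\left(P \right)} = P \left(P + 2\right) \left(-3\right) = P \left(2 + P\right) \left(-3\right) = P \left(-6 - 3 P\right)$)
$\left(H + G{\left(W{\left(-5 \right)} \right)}\right) X = \left(5 - - 15 \left(2 - 5\right)\right) 33 = \left(5 - \left(-15\right) \left(-3\right)\right) 33 = \left(5 - 45\right) 33 = \left(-40\right) 33 = -1320$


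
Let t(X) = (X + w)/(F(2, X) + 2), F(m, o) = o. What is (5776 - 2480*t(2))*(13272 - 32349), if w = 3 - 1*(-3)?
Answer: -15566832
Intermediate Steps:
w = 6 (w = 3 + 3 = 6)
t(X) = (6 + X)/(2 + X) (t(X) = (X + 6)/(X + 2) = (6 + X)/(2 + X))
(5776 - 2480*t(2))*(13272 - 32349) = (5776 - 2480*(6 + 2)/(2 + 2))*(13272 - 32349) = (5776 - 2480*8/4)*(-19077) = (5776 - 620*8)*(-19077) = (5776 - 2480*2)*(-19077) = (5776 - 4960)*(-19077) = 816*(-19077) = -15566832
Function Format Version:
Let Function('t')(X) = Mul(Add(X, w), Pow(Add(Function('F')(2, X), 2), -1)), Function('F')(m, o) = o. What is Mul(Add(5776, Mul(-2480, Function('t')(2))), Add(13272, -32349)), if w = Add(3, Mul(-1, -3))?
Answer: -15566832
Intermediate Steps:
w = 6 (w = Add(3, 3) = 6)
Function('t')(X) = Mul(Pow(Add(2, X), -1), Add(6, X)) (Function('t')(X) = Mul(Add(X, 6), Pow(Add(X, 2), -1)) = Mul(Add(6, X), Pow(Add(2, X), -1)) = Mul(Pow(Add(2, X), -1), Add(6, X)))
Mul(Add(5776, Mul(-2480, Function('t')(2))), Add(13272, -32349)) = Mul(Add(5776, Mul(-2480, Mul(Pow(Add(2, 2), -1), Add(6, 2)))), Add(13272, -32349)) = Mul(Add(5776, Mul(-2480, Mul(Pow(4, -1), 8))), -19077) = Mul(Add(5776, Mul(-2480, Mul(Rational(1, 4), 8))), -19077) = Mul(Add(5776, Mul(-2480, 2)), -19077) = Mul(Add(5776, -4960), -19077) = Mul(816, -19077) = -15566832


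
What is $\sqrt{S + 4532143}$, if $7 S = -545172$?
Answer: $\frac{\sqrt{218258803}}{7} \approx 2110.5$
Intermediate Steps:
$S = - \frac{545172}{7}$ ($S = \frac{1}{7} \left(-545172\right) = - \frac{545172}{7} \approx -77882.0$)
$\sqrt{S + 4532143} = \sqrt{- \frac{545172}{7} + 4532143} = \sqrt{\frac{31179829}{7}} = \frac{\sqrt{218258803}}{7}$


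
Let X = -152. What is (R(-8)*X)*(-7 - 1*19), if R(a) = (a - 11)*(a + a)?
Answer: 1201408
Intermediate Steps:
R(a) = 2*a*(-11 + a) (R(a) = (-11 + a)*(2*a) = 2*a*(-11 + a))
(R(-8)*X)*(-7 - 1*19) = ((2*(-8)*(-11 - 8))*(-152))*(-7 - 1*19) = ((2*(-8)*(-19))*(-152))*(-7 - 19) = (304*(-152))*(-26) = -46208*(-26) = 1201408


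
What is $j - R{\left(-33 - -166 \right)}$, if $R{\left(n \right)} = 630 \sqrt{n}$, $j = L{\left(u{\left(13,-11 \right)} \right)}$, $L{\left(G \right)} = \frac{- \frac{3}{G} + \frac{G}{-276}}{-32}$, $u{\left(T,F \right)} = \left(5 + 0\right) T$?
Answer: $\frac{5053}{574080} - 630 \sqrt{133} \approx -7265.5$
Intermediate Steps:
$u{\left(T,F \right)} = 5 T$
$L{\left(G \right)} = \frac{G}{8832} + \frac{3}{32 G}$ ($L{\left(G \right)} = \left(- \frac{3}{G} + G \left(- \frac{1}{276}\right)\right) \left(- \frac{1}{32}\right) = \left(- \frac{3}{G} - \frac{G}{276}\right) \left(- \frac{1}{32}\right) = \frac{G}{8832} + \frac{3}{32 G}$)
$j = \frac{5053}{574080}$ ($j = \frac{828 + \left(5 \cdot 13\right)^{2}}{8832 \cdot 5 \cdot 13} = \frac{828 + 65^{2}}{8832 \cdot 65} = \frac{1}{8832} \cdot \frac{1}{65} \left(828 + 4225\right) = \frac{1}{8832} \cdot \frac{1}{65} \cdot 5053 = \frac{5053}{574080} \approx 0.0088019$)
$j - R{\left(-33 - -166 \right)} = \frac{5053}{574080} - 630 \sqrt{-33 - -166} = \frac{5053}{574080} - 630 \sqrt{-33 + 166} = \frac{5053}{574080} - 630 \sqrt{133}$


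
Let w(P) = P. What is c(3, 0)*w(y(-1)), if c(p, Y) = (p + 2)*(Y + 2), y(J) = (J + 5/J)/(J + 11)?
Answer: -6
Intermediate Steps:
y(J) = (J + 5/J)/(11 + J)
c(p, Y) = (2 + Y)*(2 + p) (c(p, Y) = (2 + p)*(2 + Y) = (2 + Y)*(2 + p))
c(3, 0)*w(y(-1)) = (4 + 2*0 + 2*3 + 0*3)*((5 + (-1)²)/((-1)*(11 - 1))) = (4 + 0 + 6 + 0)*(-1*(5 + 1)/10) = 10*(-1*⅒*6) = 10*(-⅗) = -6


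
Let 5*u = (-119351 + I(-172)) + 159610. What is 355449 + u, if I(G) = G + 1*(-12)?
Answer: 363464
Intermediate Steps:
I(G) = -12 + G (I(G) = G - 12 = -12 + G)
u = 8015 (u = ((-119351 + (-12 - 172)) + 159610)/5 = ((-119351 - 184) + 159610)/5 = (-119535 + 159610)/5 = (⅕)*40075 = 8015)
355449 + u = 355449 + 8015 = 363464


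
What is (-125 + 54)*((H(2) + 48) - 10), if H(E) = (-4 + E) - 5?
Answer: -2201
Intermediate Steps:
H(E) = -9 + E
(-125 + 54)*((H(2) + 48) - 10) = (-125 + 54)*(((-9 + 2) + 48) - 10) = -71*((-7 + 48) - 10) = -71*(41 - 10) = -71*31 = -2201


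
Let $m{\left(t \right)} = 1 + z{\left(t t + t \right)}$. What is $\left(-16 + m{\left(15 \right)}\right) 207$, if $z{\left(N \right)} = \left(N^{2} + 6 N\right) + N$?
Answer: $12267855$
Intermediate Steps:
$z{\left(N \right)} = N^{2} + 7 N$
$m{\left(t \right)} = 1 + \left(t + t^{2}\right) \left(7 + t + t^{2}\right)$ ($m{\left(t \right)} = 1 + \left(t t + t\right) \left(7 + \left(t t + t\right)\right) = 1 + \left(t^{2} + t\right) \left(7 + \left(t^{2} + t\right)\right) = 1 + \left(t + t^{2}\right) \left(7 + \left(t + t^{2}\right)\right) = 1 + \left(t + t^{2}\right) \left(7 + t + t^{2}\right)$)
$\left(-16 + m{\left(15 \right)}\right) 207 = \left(-16 + \left(1 + 15 \left(1 + 15\right) \left(7 + 15 \left(1 + 15\right)\right)\right)\right) 207 = \left(-16 + \left(1 + 15 \cdot 16 \left(7 + 15 \cdot 16\right)\right)\right) 207 = \left(-16 + \left(1 + 15 \cdot 16 \left(7 + 240\right)\right)\right) 207 = \left(-16 + \left(1 + 15 \cdot 16 \cdot 247\right)\right) 207 = \left(-16 + \left(1 + 59280\right)\right) 207 = \left(-16 + 59281\right) 207 = 59265 \cdot 207 = 12267855$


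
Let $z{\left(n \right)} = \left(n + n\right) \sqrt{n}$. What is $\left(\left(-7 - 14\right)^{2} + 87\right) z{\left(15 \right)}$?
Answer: $15840 \sqrt{15} \approx 61348.0$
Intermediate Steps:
$z{\left(n \right)} = 2 n^{\frac{3}{2}}$ ($z{\left(n \right)} = 2 n \sqrt{n} = 2 n^{\frac{3}{2}}$)
$\left(\left(-7 - 14\right)^{2} + 87\right) z{\left(15 \right)} = \left(\left(-7 - 14\right)^{2} + 87\right) 2 \cdot 15^{\frac{3}{2}} = \left(\left(-21\right)^{2} + 87\right) 2 \cdot 15 \sqrt{15} = \left(441 + 87\right) 30 \sqrt{15} = 528 \cdot 30 \sqrt{15} = 15840 \sqrt{15}$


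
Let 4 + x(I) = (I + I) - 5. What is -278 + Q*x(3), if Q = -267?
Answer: 523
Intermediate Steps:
x(I) = -9 + 2*I (x(I) = -4 + ((I + I) - 5) = -4 + (2*I - 5) = -4 + (-5 + 2*I) = -9 + 2*I)
-278 + Q*x(3) = -278 - 267*(-9 + 2*3) = -278 - 267*(-9 + 6) = -278 - 267*(-3) = -278 + 801 = 523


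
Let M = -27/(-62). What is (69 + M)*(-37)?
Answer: -159285/62 ≈ -2569.1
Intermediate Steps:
M = 27/62 (M = -27*(-1/62) = 27/62 ≈ 0.43548)
(69 + M)*(-37) = (69 + 27/62)*(-37) = (4305/62)*(-37) = -159285/62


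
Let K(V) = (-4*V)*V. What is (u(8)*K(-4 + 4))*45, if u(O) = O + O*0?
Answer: 0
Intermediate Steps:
K(V) = -4*V²
u(O) = O (u(O) = O + 0 = O)
(u(8)*K(-4 + 4))*45 = (8*(-4*(-4 + 4)²))*45 = (8*(-4*0²))*45 = (8*(-4*0))*45 = (8*0)*45 = 0*45 = 0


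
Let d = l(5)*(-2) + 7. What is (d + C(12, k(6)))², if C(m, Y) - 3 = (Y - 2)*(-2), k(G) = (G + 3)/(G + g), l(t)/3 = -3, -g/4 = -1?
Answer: 22801/25 ≈ 912.04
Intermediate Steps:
g = 4 (g = -4*(-1) = 4)
l(t) = -9 (l(t) = 3*(-3) = -9)
k(G) = (3 + G)/(4 + G) (k(G) = (G + 3)/(G + 4) = (3 + G)/(4 + G))
C(m, Y) = 7 - 2*Y (C(m, Y) = 3 + (Y - 2)*(-2) = 3 + (-2 + Y)*(-2) = 3 + (4 - 2*Y) = 7 - 2*Y)
d = 25 (d = -9*(-2) + 7 = 18 + 7 = 25)
(d + C(12, k(6)))² = (25 + (7 - 2*(3 + 6)/(4 + 6)))² = (25 + (7 - 2*9/10))² = (25 + (7 - 9/5))² = (25 + 26/5)² = (151/5)² = 22801/25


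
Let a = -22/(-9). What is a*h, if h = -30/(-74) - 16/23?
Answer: -5434/7659 ≈ -0.70949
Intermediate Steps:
h = -247/851 (h = -30*(-1/74) - 16*1/23 = 15/37 - 16/23 = -247/851 ≈ -0.29025)
a = 22/9 (a = -22*(-1)/9 = -1*(-22/9) = 22/9 ≈ 2.4444)
a*h = (22/9)*(-247/851) = -5434/7659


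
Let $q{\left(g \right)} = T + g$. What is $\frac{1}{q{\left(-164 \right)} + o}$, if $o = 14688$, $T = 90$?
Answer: $\frac{1}{14614} \approx 6.8428 \cdot 10^{-5}$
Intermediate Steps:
$q{\left(g \right)} = 90 + g$
$\frac{1}{q{\left(-164 \right)} + o} = \frac{1}{\left(90 - 164\right) + 14688} = \frac{1}{-74 + 14688} = \frac{1}{14614}$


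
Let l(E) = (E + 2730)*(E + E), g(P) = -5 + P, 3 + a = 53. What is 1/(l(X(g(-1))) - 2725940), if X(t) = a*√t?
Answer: -I/(273000*√6 + 2755940*I) ≈ -3.4268e-7 - 8.3148e-8*I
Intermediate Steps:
a = 50 (a = -3 + 53 = 50)
X(t) = 50*√t
l(E) = 2*E*(2730 + E) (l(E) = (2730 + E)*(2*E) = 2*E*(2730 + E))
1/(l(X(g(-1))) - 2725940) = 1/(2*(50*√(-5 - 1))*(2730 + 50*√(-5 - 1)) - 2725940) = 1/(2*(50*√(-6))*(2730 + 50*√(-6)) - 2725940) = 1/(2*(50*(I*√6))*(2730 + 50*(I*√6)) - 2725940) = 1/(2*(50*I*√6)*(2730 + 50*I*√6) - 2725940) = 1/(100*I*√6*(2730 + 50*I*√6) - 2725940) = 1/(-2725940 + 100*I*√6*(2730 + 50*I*√6))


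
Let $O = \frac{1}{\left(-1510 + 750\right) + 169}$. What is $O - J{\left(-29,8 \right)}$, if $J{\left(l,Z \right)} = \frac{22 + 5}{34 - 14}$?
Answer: $- \frac{15977}{11820} \approx -1.3517$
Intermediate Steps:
$J{\left(l,Z \right)} = \frac{27}{20}$
$O = - \frac{1}{591}$ ($O = \frac{1}{-760 + 169} = \frac{1}{-591} = - \frac{1}{591} \approx -0.001692$)
$O - J{\left(-29,8 \right)} = - \frac{1}{591} - \frac{27}{20} = - \frac{15977}{11820}$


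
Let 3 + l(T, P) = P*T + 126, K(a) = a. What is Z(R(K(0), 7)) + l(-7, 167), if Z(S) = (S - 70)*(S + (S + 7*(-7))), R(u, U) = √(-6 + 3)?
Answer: 2378 - 189*I*√3 ≈ 2378.0 - 327.36*I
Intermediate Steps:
R(u, U) = I*√3 (R(u, U) = √(-3) = I*√3)
Z(S) = (-70 + S)*(-49 + 2*S) (Z(S) = (-70 + S)*(S + (S - 49)) = (-70 + S)*(S + (-49 + S)) = (-70 + S)*(-49 + 2*S))
l(T, P) = 123 + P*T (l(T, P) = -3 + (P*T + 126) = -3 + (126 + P*T) = 123 + P*T)
Z(R(K(0), 7)) + l(-7, 167) = (3430 - 189*I*√3 + 2*(I*√3)²) + (123 + 167*(-7)) = (3430 - 189*I*√3 + 2*(-3)) + (123 - 1169) = (3430 - 189*I*√3 - 6) - 1046 = (3424 - 189*I*√3) - 1046 = 2378 - 189*I*√3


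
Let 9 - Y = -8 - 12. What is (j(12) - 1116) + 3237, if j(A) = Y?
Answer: 2150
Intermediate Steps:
Y = 29 (Y = 9 - (-8 - 12) = 9 - 1*(-20) = 9 + 20 = 29)
j(A) = 29
(j(12) - 1116) + 3237 = (29 - 1116) + 3237 = -1087 + 3237 = 2150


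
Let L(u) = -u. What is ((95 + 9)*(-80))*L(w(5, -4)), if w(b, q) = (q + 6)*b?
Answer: 83200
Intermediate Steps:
w(b, q) = b*(6 + q) (w(b, q) = (6 + q)*b = b*(6 + q))
((95 + 9)*(-80))*L(w(5, -4)) = ((95 + 9)*(-80))*(-5*(6 - 4)) = (104*(-80))*(-5*2) = -(-8320)*10 = -8320*(-10) = 83200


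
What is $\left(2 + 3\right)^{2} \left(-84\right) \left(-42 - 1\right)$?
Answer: $90300$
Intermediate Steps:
$\left(2 + 3\right)^{2} \left(-84\right) \left(-42 - 1\right) = 5^{2} \left(-84\right) \left(-42 - 1\right) = 25 \left(-84\right) \left(-43\right) = \left(-2100\right) \left(-43\right) = 90300$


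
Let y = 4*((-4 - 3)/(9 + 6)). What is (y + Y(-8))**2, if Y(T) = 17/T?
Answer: 229441/14400 ≈ 15.933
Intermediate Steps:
y = -28/15 (y = 4*(-7/15) = -28/15 ≈ -1.8667)
(y + Y(-8))**2 = (-28/15 + 17/(-8))**2 = (-28/15 + 17*(-1/8))**2 = (-28/15 - 17/8)**2 = (-479/120)**2 = 229441/14400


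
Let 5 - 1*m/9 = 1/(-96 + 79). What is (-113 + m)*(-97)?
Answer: 111259/17 ≈ 6544.6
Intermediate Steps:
m = 774/17 (m = 45 - 9/(-96 + 79) = 45 - 9/(-17) = 45 - 9*(-1/17) = 45 + 9/17 = 774/17 ≈ 45.529)
(-113 + m)*(-97) = (-113 + 774/17)*(-97) = -1147/17*(-97) = 111259/17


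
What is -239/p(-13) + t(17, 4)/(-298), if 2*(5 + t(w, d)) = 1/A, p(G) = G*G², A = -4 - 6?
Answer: 1646337/13094120 ≈ 0.12573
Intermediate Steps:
A = -10
p(G) = G³
t(w, d) = -101/20 (t(w, d) = -5 + (½)/(-10) = -5 + (½)*(-⅒) = -5 - 1/20 = -101/20)
-239/p(-13) + t(17, 4)/(-298) = -239/((-13)³) - 101/20/(-298) = -239/(-2197) - 101/20*(-1/298) = -239*(-1/2197) + 101/5960 = 239/2197 + 101/5960 = 1646337/13094120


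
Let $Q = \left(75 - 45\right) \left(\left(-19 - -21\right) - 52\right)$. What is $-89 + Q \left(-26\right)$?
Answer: $38911$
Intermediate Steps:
$Q = -1500$ ($Q = 30 \left(\left(-19 + 21\right) - 52\right) = 30 \left(2 - 52\right) = 30 \left(-50\right) = -1500$)
$-89 + Q \left(-26\right) = -89 - -39000 = -89 + 39000 = 38911$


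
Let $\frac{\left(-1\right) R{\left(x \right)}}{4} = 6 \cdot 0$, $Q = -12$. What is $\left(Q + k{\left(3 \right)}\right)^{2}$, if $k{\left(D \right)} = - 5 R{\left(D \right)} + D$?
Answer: $81$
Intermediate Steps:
$R{\left(x \right)} = 0$ ($R{\left(x \right)} = - 4 \cdot 6 \cdot 0 = \left(-4\right) 0 = 0$)
$k{\left(D \right)} = D$ ($k{\left(D \right)} = \left(-5\right) 0 + D = 0 + D = D$)
$\left(Q + k{\left(3 \right)}\right)^{2} = \left(-12 + 3\right)^{2} = \left(-9\right)^{2} = 81$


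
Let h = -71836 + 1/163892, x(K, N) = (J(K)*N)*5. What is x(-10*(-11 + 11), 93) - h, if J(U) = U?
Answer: 11773345711/163892 ≈ 71836.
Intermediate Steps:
x(K, N) = 5*K*N (x(K, N) = (K*N)*5 = 5*K*N)
h = -11773345711/163892 (h = -71836 + 1/163892 = -11773345711/163892 ≈ -71836.)
x(-10*(-11 + 11), 93) - h = 5*(-10*(-11 + 11))*93 - 1*(-11773345711/163892) = 5*(-10*0)*93 + 11773345711/163892 = 5*0*93 + 11773345711/163892 = 0 + 11773345711/163892 = 11773345711/163892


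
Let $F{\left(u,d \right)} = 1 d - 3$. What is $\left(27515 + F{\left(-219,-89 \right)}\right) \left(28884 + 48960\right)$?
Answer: $2134716012$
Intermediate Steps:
$F{\left(u,d \right)} = -3 + d$ ($F{\left(u,d \right)} = d - 3 = -3 + d$)
$\left(27515 + F{\left(-219,-89 \right)}\right) \left(28884 + 48960\right) = \left(27515 - 92\right) \left(28884 + 48960\right) = \left(27515 - 92\right) 77844 = 27423 \cdot 77844 = 2134716012$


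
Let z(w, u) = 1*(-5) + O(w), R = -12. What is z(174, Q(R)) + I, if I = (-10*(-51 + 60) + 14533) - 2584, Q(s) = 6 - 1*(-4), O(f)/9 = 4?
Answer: 11890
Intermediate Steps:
O(f) = 36 (O(f) = 9*4 = 36)
Q(s) = 10 (Q(s) = 6 + 4 = 10)
z(w, u) = 31 (z(w, u) = 1*(-5) + 36 = -5 + 36 = 31)
I = 11859 (I = (-10*9 + 14533) - 2584 = (-90 + 14533) - 2584 = 14443 - 2584 = 11859)
z(174, Q(R)) + I = 31 + 11859 = 11890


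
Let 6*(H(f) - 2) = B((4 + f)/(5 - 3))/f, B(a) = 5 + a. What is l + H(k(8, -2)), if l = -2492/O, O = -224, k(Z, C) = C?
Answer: 101/8 ≈ 12.625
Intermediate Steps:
H(f) = 2 + (7 + f/2)/(6*f) (H(f) = 2 + ((5 + (4 + f)/(5 - 3))/f)/6 = 2 + ((5 + (4 + f)/2)/f)/6 = 2 + ((5 + (4 + f)*(½))/f)/6 = 2 + ((5 + (2 + f/2))/f)/6 = 2 + ((7 + f/2)/f)/6 = 2 + (7 + f/2)/(6*f))
l = 89/8 (l = -2492/(-224) = -2492*(-1)/224 = -14*(-89/112) = 89/8 ≈ 11.125)
l + H(k(8, -2)) = 89/8 + (1/12)*(14 + 25*(-2))/(-2) = 89/8 + (1/12)*(-½)*(14 - 50) = 89/8 + (1/12)*(-½)*(-36) = 89/8 + 3/2 = 101/8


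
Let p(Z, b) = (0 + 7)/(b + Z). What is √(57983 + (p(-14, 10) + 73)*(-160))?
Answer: √46583 ≈ 215.83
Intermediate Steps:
p(Z, b) = 7/(Z + b)
√(57983 + (p(-14, 10) + 73)*(-160)) = √(57983 + (7/(-14 + 10) + 73)*(-160)) = √(57983 + (7/(-4) + 73)*(-160)) = √(57983 + (7*(-¼) + 73)*(-160)) = √(57983 + (-7/4 + 73)*(-160)) = √(57983 + (285/4)*(-160)) = √(57983 - 11400) = √46583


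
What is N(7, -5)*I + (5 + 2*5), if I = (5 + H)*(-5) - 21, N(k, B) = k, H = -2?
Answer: -237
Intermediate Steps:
I = -36 (I = (5 - 2)*(-5) - 21 = 3*(-5) - 21 = -15 - 21 = -36)
N(7, -5)*I + (5 + 2*5) = 7*(-36) + (5 + 2*5) = -252 + (5 + 10) = -252 + 15 = -237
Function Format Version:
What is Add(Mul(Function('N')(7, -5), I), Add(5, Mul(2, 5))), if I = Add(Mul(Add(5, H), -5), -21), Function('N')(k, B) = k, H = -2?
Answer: -237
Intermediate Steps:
I = -36 (I = Add(Mul(Add(5, -2), -5), -21) = Add(Mul(3, -5), -21) = Add(-15, -21) = -36)
Add(Mul(Function('N')(7, -5), I), Add(5, Mul(2, 5))) = Add(Mul(7, -36), Add(5, Mul(2, 5))) = Add(-252, Add(5, 10)) = Add(-252, 15) = -237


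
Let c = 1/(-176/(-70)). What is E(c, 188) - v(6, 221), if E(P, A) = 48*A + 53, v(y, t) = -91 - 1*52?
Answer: 9220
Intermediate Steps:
v(y, t) = -143 (v(y, t) = -91 - 52 = -143)
c = 35/88 (c = 1/(-176*(-1/70)) = 1/(88/35) = 35/88 ≈ 0.39773)
E(P, A) = 53 + 48*A
E(c, 188) - v(6, 221) = (53 + 48*188) - 1*(-143) = (53 + 9024) + 143 = 9077 + 143 = 9220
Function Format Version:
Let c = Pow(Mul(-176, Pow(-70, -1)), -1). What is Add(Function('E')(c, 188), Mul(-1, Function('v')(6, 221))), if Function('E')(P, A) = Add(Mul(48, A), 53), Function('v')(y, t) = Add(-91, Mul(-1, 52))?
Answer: 9220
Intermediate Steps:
Function('v')(y, t) = -143 (Function('v')(y, t) = Add(-91, -52) = -143)
c = Rational(35, 88) (c = Pow(Mul(-176, Rational(-1, 70)), -1) = Pow(Rational(88, 35), -1) = Rational(35, 88) ≈ 0.39773)
Function('E')(P, A) = Add(53, Mul(48, A))
Add(Function('E')(c, 188), Mul(-1, Function('v')(6, 221))) = Add(Add(53, Mul(48, 188)), Mul(-1, -143)) = Add(Add(53, 9024), 143) = Add(9077, 143) = 9220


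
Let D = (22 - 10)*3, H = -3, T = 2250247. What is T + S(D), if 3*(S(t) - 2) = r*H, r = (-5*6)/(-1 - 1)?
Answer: 2250234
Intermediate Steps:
D = 36 (D = 12*3 = 36)
r = 15 (r = -30/(-2) = -30*(-½) = 15)
S(t) = -13 (S(t) = 2 + (15*(-3))/3 = 2 + (⅓)*(-45) = 2 - 15 = -13)
T + S(D) = 2250247 - 13 = 2250234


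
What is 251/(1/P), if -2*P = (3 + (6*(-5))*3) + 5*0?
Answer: 21837/2 ≈ 10919.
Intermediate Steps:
P = 87/2 (P = -((3 + (6*(-5))*3) + 5*0)/2 = -((3 - 30*3) + 0)/2 = -((3 - 90) + 0)/2 = -(-87 + 0)/2 = -½*(-87) = 87/2 ≈ 43.500)
251/(1/P) = 251/(1/(87/2)) = 251/(2/87) = 251*(87/2) = 21837/2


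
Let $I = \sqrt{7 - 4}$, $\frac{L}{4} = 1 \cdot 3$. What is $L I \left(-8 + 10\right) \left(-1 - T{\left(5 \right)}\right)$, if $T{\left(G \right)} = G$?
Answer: $- 144 \sqrt{3} \approx -249.42$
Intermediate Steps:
$L = 12$ ($L = 4 \cdot 1 \cdot 3 = 4 \cdot 3 = 12$)
$I = \sqrt{3} \approx 1.732$
$L I \left(-8 + 10\right) \left(-1 - T{\left(5 \right)}\right) = 12 \sqrt{3} \left(-8 + 10\right) \left(-1 - 5\right) = 12 \sqrt{3} \cdot 2 \left(-1 - 5\right) = 12 \cdot 2 \sqrt{3} \left(-6\right) = 12 \left(- 12 \sqrt{3}\right) = - 144 \sqrt{3}$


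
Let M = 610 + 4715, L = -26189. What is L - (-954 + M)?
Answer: -30560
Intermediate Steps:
M = 5325
L - (-954 + M) = -26189 - (-954 + 5325) = -26189 - 1*4371 = -26189 - 4371 = -30560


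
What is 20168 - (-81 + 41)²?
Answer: 18568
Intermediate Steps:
20168 - (-81 + 41)² = 20168 - 1*(-40)² = 20168 - 1*1600 = 20168 - 1600 = 18568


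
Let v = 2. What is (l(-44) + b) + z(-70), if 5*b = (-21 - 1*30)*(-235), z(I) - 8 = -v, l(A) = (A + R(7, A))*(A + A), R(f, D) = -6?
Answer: 6803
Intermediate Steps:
l(A) = 2*A*(-6 + A) (l(A) = (A - 6)*(A + A) = (-6 + A)*(2*A) = 2*A*(-6 + A))
z(I) = 6 (z(I) = 8 - 1*2 = 8 - 2 = 6)
b = 2397 (b = ((-21 - 1*30)*(-235))/5 = ((-21 - 30)*(-235))/5 = (-51*(-235))/5 = (⅕)*11985 = 2397)
(l(-44) + b) + z(-70) = (2*(-44)*(-6 - 44) + 2397) + 6 = (2*(-44)*(-50) + 2397) + 6 = (4400 + 2397) + 6 = 6797 + 6 = 6803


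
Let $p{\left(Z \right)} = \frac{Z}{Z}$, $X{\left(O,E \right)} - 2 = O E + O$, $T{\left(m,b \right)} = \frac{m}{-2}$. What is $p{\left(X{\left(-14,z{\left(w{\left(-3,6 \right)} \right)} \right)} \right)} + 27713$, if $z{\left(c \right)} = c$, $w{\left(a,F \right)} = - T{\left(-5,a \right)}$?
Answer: $27714$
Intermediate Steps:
$T{\left(m,b \right)} = - \frac{m}{2}$ ($T{\left(m,b \right)} = m \left(- \frac{1}{2}\right) = - \frac{m}{2}$)
$w{\left(a,F \right)} = - \frac{5}{2}$ ($w{\left(a,F \right)} = - \frac{\left(-1\right) \left(-5\right)}{2} = \left(-1\right) \frac{5}{2} = - \frac{5}{2}$)
$X{\left(O,E \right)} = 2 + O + E O$ ($X{\left(O,E \right)} = 2 + \left(O E + O\right) = 2 + \left(E O + O\right) = 2 + \left(O + E O\right) = 2 + O + E O$)
$p{\left(Z \right)} = 1$
$p{\left(X{\left(-14,z{\left(w{\left(-3,6 \right)} \right)} \right)} \right)} + 27713 = 1 + 27713 = 27714$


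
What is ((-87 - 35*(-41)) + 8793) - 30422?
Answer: -20281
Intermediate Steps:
((-87 - 35*(-41)) + 8793) - 30422 = ((-87 + 1435) + 8793) - 30422 = (1348 + 8793) - 30422 = 10141 - 30422 = -20281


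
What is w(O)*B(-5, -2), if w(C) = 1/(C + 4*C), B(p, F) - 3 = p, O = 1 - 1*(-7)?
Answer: -1/20 ≈ -0.050000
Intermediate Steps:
O = 8 (O = 1 + 7 = 8)
B(p, F) = 3 + p
w(C) = 1/(5*C)
w(O)*B(-5, -2) = ((1/5)/8)*(3 - 5) = ((1/5)*(1/8))*(-2) = (1/40)*(-2) = -1/20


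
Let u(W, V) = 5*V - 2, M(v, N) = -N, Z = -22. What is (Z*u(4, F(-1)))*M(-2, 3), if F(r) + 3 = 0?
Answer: -1122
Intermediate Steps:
F(r) = -3 (F(r) = -3 + 0 = -3)
u(W, V) = -2 + 5*V
(Z*u(4, F(-1)))*M(-2, 3) = (-22*(-2 + 5*(-3)))*(-1*3) = -22*(-2 - 15)*(-3) = -22*(-17)*(-3) = 374*(-3) = -1122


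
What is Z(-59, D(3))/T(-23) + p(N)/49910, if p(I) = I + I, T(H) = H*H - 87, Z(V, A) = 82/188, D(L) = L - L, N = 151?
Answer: 7296903/1036830340 ≈ 0.0070377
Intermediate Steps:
D(L) = 0
Z(V, A) = 41/94 (Z(V, A) = 82*(1/188) = 41/94)
T(H) = -87 + H² (T(H) = H² - 87 = -87 + H²)
p(I) = 2*I
Z(-59, D(3))/T(-23) + p(N)/49910 = 41/(94*(-87 + (-23)²)) + (2*151)/49910 = 41/(94*(-87 + 529)) + 302*(1/49910) = (41/94)/442 + 151/24955 = (41/94)*(1/442) + 151/24955 = 41/41548 + 151/24955 = 7296903/1036830340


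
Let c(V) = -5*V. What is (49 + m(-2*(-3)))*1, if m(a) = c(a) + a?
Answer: 25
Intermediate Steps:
m(a) = -4*a (m(a) = -5*a + a = -4*a)
(49 + m(-2*(-3)))*1 = (49 - (-8)*(-3))*1 = (49 - 4*6)*1 = (49 - 24)*1 = 25*1 = 25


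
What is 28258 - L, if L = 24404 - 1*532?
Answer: 4386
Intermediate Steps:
L = 23872 (L = 24404 - 532 = 23872)
28258 - L = 28258 - 1*23872 = 28258 - 23872 = 4386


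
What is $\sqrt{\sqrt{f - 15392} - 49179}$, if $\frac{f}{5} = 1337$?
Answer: $\sqrt{-49179 + i \sqrt{8707}} \approx 0.21 + 221.76 i$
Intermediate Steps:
$f = 6685$ ($f = 5 \cdot 1337 = 6685$)
$\sqrt{\sqrt{f - 15392} - 49179} = \sqrt{\sqrt{6685 - 15392} - 49179} = \sqrt{\sqrt{-8707} - 49179} = \sqrt{i \sqrt{8707} - 49179} = \sqrt{-49179 + i \sqrt{8707}}$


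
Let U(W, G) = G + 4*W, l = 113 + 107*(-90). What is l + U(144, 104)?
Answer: -8837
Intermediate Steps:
l = -9517 (l = 113 - 9630 = -9517)
l + U(144, 104) = -9517 + (104 + 4*144) = -9517 + (104 + 576) = -9517 + 680 = -8837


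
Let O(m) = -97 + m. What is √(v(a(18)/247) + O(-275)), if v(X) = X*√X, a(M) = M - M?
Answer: 2*I*√93 ≈ 19.287*I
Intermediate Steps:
a(M) = 0
v(X) = X^(3/2)
√(v(a(18)/247) + O(-275)) = √((0/247)^(3/2) + (-97 - 275)) = √((0*(1/247))^(3/2) - 372) = √(0^(3/2) - 372) = √(0 - 372) = √(-372) = 2*I*√93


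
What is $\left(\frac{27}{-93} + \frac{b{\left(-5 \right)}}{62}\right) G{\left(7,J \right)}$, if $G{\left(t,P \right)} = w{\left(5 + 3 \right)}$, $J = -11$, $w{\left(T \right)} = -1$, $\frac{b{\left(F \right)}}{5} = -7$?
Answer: $\frac{53}{62} \approx 0.85484$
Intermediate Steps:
$b{\left(F \right)} = -35$ ($b{\left(F \right)} = 5 \left(-7\right) = -35$)
$G{\left(t,P \right)} = -1$
$\left(\frac{27}{-93} + \frac{b{\left(-5 \right)}}{62}\right) G{\left(7,J \right)} = \left(\frac{27}{-93} - \frac{35}{62}\right) \left(-1\right) = \left(27 \left(- \frac{1}{93}\right) - \frac{35}{62}\right) \left(-1\right) = \left(- \frac{9}{31} - \frac{35}{62}\right) \left(-1\right) = \left(- \frac{53}{62}\right) \left(-1\right) = \frac{53}{62}$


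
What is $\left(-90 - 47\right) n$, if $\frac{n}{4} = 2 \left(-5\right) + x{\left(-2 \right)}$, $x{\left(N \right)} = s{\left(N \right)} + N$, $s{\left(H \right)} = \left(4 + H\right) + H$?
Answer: $6576$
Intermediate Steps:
$s{\left(H \right)} = 4 + 2 H$
$x{\left(N \right)} = 4 + 3 N$ ($x{\left(N \right)} = \left(4 + 2 N\right) + N = 4 + 3 N$)
$n = -48$ ($n = 4 \left(2 \left(-5\right) + \left(4 + 3 \left(-2\right)\right)\right) = 4 \left(-10 + \left(4 - 6\right)\right) = 4 \left(-10 - 2\right) = 4 \left(-12\right) = -48$)
$\left(-90 - 47\right) n = \left(-90 - 47\right) \left(-48\right) = \left(-137\right) \left(-48\right) = 6576$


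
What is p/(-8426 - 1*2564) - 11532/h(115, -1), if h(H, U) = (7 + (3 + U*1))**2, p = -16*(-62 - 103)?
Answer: -4231684/29673 ≈ -142.61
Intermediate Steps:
p = 2640 (p = -16*(-165) = 2640)
h(H, U) = (10 + U)**2 (h(H, U) = (7 + (3 + U))**2 = (10 + U)**2)
p/(-8426 - 1*2564) - 11532/h(115, -1) = 2640/(-8426 - 1*2564) - 11532/(10 - 1)**2 = 2640/(-8426 - 2564) - 11532/(9**2) = 2640/(-10990) - 11532/81 = 2640*(-1/10990) - 11532*1/81 = -264/1099 - 3844/27 = -4231684/29673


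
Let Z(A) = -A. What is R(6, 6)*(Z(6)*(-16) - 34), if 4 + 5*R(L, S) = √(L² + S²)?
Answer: -248/5 + 372*√2/5 ≈ 55.617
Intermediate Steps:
R(L, S) = -⅘ + √(L² + S²)/5
R(6, 6)*(Z(6)*(-16) - 34) = (-⅘ + √(6² + 6²)/5)*(-1*6*(-16) - 34) = (-⅘ + √(36 + 36)/5)*(-6*(-16) - 34) = (-⅘ + √72/5)*(96 - 34) = (-⅘ + (6*√2)/5)*62 = (-⅘ + 6*√2/5)*62 = -248/5 + 372*√2/5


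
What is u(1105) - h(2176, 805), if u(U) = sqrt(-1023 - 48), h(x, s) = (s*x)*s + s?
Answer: -1410103205 + 3*I*sqrt(119) ≈ -1.4101e+9 + 32.726*I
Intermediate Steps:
h(x, s) = s + x*s**2 (h(x, s) = x*s**2 + s = s + x*s**2)
u(U) = 3*I*sqrt(119) (u(U) = sqrt(-1071) = 3*I*sqrt(119))
u(1105) - h(2176, 805) = 3*I*sqrt(119) - 805*(1 + 805*2176) = 3*I*sqrt(119) - 805*(1 + 1751680) = 3*I*sqrt(119) - 805*1751681 = 3*I*sqrt(119) - 1*1410103205 = 3*I*sqrt(119) - 1410103205 = -1410103205 + 3*I*sqrt(119)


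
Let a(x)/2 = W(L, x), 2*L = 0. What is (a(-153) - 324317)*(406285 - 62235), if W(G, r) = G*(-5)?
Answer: -111581263850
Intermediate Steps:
L = 0 (L = (½)*0 = 0)
W(G, r) = -5*G
a(x) = 0 (a(x) = 2*(-5*0) = 2*0 = 0)
(a(-153) - 324317)*(406285 - 62235) = (0 - 324317)*(406285 - 62235) = -324317*344050 = -111581263850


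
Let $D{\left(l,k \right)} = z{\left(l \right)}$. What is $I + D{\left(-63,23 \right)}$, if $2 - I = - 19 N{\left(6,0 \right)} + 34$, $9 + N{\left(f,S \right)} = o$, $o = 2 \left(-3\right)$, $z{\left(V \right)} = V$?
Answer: $-380$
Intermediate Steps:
$D{\left(l,k \right)} = l$
$o = -6$
$N{\left(f,S \right)} = -15$ ($N{\left(f,S \right)} = -9 - 6 = -15$)
$I = -317$ ($I = 2 - \left(\left(-19\right) \left(-15\right) + 34\right) = 2 - \left(285 + 34\right) = 2 - 319 = -317$)
$I + D{\left(-63,23 \right)} = -317 - 63 = -380$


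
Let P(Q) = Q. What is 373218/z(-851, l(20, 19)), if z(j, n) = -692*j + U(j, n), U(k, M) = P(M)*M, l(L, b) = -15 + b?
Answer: 186609/294454 ≈ 0.63375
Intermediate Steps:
U(k, M) = M² (U(k, M) = M*M = M²)
z(j, n) = n² - 692*j (z(j, n) = -692*j + n² = n² - 692*j)
373218/z(-851, l(20, 19)) = 373218/((-15 + 19)² - 692*(-851)) = 373218/(4² + 588892) = 373218/(16 + 588892) = 373218/588908 = 373218*(1/588908) = 186609/294454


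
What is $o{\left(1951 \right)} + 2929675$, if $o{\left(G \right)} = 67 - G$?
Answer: $2927791$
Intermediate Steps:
$o{\left(1951 \right)} + 2929675 = \left(67 - 1951\right) + 2929675 = -1884 + 2929675 = 2927791$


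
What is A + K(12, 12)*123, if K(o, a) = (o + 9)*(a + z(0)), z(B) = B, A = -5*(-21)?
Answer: 31101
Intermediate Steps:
A = 105
K(o, a) = a*(9 + o) (K(o, a) = (o + 9)*(a + 0) = (9 + o)*a = a*(9 + o))
A + K(12, 12)*123 = 105 + (12*(9 + 12))*123 = 105 + (12*21)*123 = 105 + 252*123 = 105 + 30996 = 31101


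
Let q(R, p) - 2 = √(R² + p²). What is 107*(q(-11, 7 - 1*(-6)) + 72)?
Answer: 7918 + 107*√290 ≈ 9740.1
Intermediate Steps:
q(R, p) = 2 + √(R² + p²)
107*(q(-11, 7 - 1*(-6)) + 72) = 107*((2 + √((-11)² + (7 - 1*(-6))²)) + 72) = 107*((2 + √(121 + (7 + 6)²)) + 72) = 107*((2 + √(121 + 13²)) + 72) = 107*((2 + √(121 + 169)) + 72) = 107*((2 + √290) + 72) = 107*(74 + √290) = 7918 + 107*√290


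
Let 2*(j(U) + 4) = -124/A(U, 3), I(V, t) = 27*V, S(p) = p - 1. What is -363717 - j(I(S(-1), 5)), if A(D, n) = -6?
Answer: -1091170/3 ≈ -3.6372e+5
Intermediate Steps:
S(p) = -1 + p
j(U) = 19/3 (j(U) = -4 + (-124/(-6))/2 = -4 + (-124*(-1/6))/2 = -4 + (1/2)*(62/3) = -4 + 31/3 = 19/3)
-363717 - j(I(S(-1), 5)) = -363717 - 1*19/3 = -363717 - 19/3 = -1091170/3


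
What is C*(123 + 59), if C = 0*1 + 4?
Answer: 728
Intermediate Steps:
C = 4 (C = 0 + 4 = 4)
C*(123 + 59) = 4*(123 + 59) = 4*182 = 728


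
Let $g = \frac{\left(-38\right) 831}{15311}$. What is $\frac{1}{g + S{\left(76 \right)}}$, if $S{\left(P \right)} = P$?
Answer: $\frac{15311}{1132058} \approx 0.013525$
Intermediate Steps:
$g = - \frac{31578}{15311}$ ($g = \left(-31578\right) \frac{1}{15311} = - \frac{31578}{15311} \approx -2.0624$)
$\frac{1}{g + S{\left(76 \right)}} = \frac{1}{- \frac{31578}{15311} + 76} = \frac{1}{\frac{1132058}{15311}} = \frac{15311}{1132058}$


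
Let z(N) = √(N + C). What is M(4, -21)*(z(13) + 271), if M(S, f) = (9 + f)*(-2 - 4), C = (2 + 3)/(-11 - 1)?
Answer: 19512 + 12*√453 ≈ 19767.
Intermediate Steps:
C = -5/12 (C = 5/(-12) = 5*(-1/12) = -5/12 ≈ -0.41667)
M(S, f) = -54 - 6*f (M(S, f) = (9 + f)*(-6) = -54 - 6*f)
z(N) = √(-5/12 + N) (z(N) = √(N - 5/12) = √(-5/12 + N))
M(4, -21)*(z(13) + 271) = (-54 - 6*(-21))*(√(-15 + 36*13)/6 + 271) = (-54 + 126)*(√(-15 + 468)/6 + 271) = 72*(√453/6 + 271) = 72*(271 + √453/6) = 19512 + 12*√453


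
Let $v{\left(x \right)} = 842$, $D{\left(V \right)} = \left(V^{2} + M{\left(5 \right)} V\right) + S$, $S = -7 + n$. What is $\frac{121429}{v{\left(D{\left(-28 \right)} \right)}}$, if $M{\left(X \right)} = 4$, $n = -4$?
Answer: $\frac{121429}{842} \approx 144.21$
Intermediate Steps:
$S = -11$ ($S = -7 - 4 = -11$)
$D{\left(V \right)} = -11 + V^{2} + 4 V$ ($D{\left(V \right)} = \left(V^{2} + 4 V\right) - 11 = -11 + V^{2} + 4 V$)
$\frac{121429}{v{\left(D{\left(-28 \right)} \right)}} = \frac{121429}{842}$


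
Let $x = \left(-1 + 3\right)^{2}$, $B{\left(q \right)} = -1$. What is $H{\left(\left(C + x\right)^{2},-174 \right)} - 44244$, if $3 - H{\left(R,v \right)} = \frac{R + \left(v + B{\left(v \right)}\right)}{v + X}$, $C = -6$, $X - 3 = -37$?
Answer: $- \frac{9202299}{208} \approx -44242.0$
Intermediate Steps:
$X = -34$ ($X = 3 - 37 = -34$)
$x = 4$ ($x = 2^{2} = 4$)
$H{\left(R,v \right)} = 3 - \frac{-1 + R + v}{-34 + v}$ ($H{\left(R,v \right)} = 3 - \frac{R + \left(v - 1\right)}{v - 34} = 3 - \frac{R + \left(-1 + v\right)}{-34 + v} = 3 - \frac{-1 + R + v}{-34 + v}$)
$H{\left(\left(C + x\right)^{2},-174 \right)} - 44244 = \frac{-101 - \left(-6 + 4\right)^{2} + 2 \left(-174\right)}{-34 - 174} - 44244 = \frac{-101 - \left(-2\right)^{2} - 348}{-208} - 44244 = - \frac{-101 - 4 - 348}{208} - 44244 = \left(- \frac{1}{208}\right) \left(-453\right) - 44244 = \frac{453}{208} - 44244 = - \frac{9202299}{208}$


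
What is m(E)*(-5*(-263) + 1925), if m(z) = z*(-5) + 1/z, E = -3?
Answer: 47520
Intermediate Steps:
m(z) = 1/z - 5*z (m(z) = -5*z + 1/z = 1/z - 5*z)
m(E)*(-5*(-263) + 1925) = (1/(-3) - 5*(-3))*(-5*(-263) + 1925) = (-⅓ + 15)*(1315 + 1925) = (44/3)*3240 = 47520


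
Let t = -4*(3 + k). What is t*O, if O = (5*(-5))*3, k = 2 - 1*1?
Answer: 1200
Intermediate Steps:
k = 1 (k = 2 - 1 = 1)
O = -75 (O = -25*3 = -75)
t = -16 (t = -4*(3 + 1) = -4*4 = -16)
t*O = -16*(-75) = 1200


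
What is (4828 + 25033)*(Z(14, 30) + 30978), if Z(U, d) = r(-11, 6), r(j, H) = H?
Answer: 925213224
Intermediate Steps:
Z(U, d) = 6
(4828 + 25033)*(Z(14, 30) + 30978) = (4828 + 25033)*(6 + 30978) = 29861*30984 = 925213224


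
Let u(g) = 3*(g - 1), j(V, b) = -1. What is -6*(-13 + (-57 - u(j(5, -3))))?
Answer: 384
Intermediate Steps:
u(g) = -3 + 3*g (u(g) = 3*(-1 + g) = -3 + 3*g)
-6*(-13 + (-57 - u(j(5, -3)))) = -6*(-13 + (-57 - (-3 + 3*(-1)))) = -6*(-13 + (-57 - (-3 - 3))) = -6*(-13 + (-57 - 1*(-6))) = -6*(-13 + (-57 + 6)) = -6*(-13 - 51) = -6*(-64) = 384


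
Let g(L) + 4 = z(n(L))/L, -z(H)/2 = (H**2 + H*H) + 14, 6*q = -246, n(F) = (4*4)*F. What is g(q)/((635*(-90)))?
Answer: -286868/390525 ≈ -0.73457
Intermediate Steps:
n(F) = 16*F
q = -41 (q = (1/6)*(-246) = -41)
z(H) = -28 - 4*H**2 (z(H) = -2*((H**2 + H*H) + 14) = -2*((H**2 + H**2) + 14) = -2*(2*H**2 + 14) = -2*(14 + 2*H**2) = -28 - 4*H**2)
g(L) = -4 + (-28 - 1024*L**2)/L (g(L) = -4 + (-28 - 4*256*L**2)/L = -4 + (-28 - 1024*L**2)/L)
g(q)/((635*(-90))) = (-4 - 1024*(-41) - 28/(-41))/((635*(-90))) = (-4 + 41984 - 28*(-1/41))/(-57150) = (-4 + 41984 + 28/41)*(-1/57150) = (1721208/41)*(-1/57150) = -286868/390525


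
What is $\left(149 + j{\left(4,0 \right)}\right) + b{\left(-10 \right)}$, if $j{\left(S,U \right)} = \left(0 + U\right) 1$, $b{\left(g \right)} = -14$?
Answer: $135$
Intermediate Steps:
$j{\left(S,U \right)} = U$ ($j{\left(S,U \right)} = U 1 = U$)
$\left(149 + j{\left(4,0 \right)}\right) + b{\left(-10 \right)} = \left(149 + 0\right) - 14 = 149 - 14 = 135$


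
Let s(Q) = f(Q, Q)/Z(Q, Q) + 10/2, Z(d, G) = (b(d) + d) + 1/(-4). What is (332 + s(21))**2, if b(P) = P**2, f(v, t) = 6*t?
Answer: 388057981249/3411409 ≈ 1.1375e+5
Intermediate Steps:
Z(d, G) = -1/4 + d + d**2 (Z(d, G) = (d**2 + d) + 1/(-4) = (d + d**2) - 1/4 = -1/4 + d + d**2)
s(Q) = 5 + 6*Q/(-1/4 + Q + Q**2) (s(Q) = (6*Q)/(-1/4 + Q + Q**2) + 10/2 = 6*Q/(-1/4 + Q + Q**2) + 10*(1/2) = 6*Q/(-1/4 + Q + Q**2) + 5 = 5 + 6*Q/(-1/4 + Q + Q**2))
(332 + s(21))**2 = (332 + (-5 + 20*21**2 + 44*21)/(-1 + 4*21 + 4*21**2))**2 = (332 + (-5 + 20*441 + 924)/(-1 + 84 + 4*441))**2 = (332 + (-5 + 8820 + 924)/(-1 + 84 + 1764))**2 = (332 + 9739/1847)**2 = (622943/1847)**2 = 388057981249/3411409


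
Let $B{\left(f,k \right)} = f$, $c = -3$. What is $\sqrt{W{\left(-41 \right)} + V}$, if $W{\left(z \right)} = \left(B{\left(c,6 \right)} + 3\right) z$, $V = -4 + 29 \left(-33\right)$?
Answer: $31 i \approx 31.0 i$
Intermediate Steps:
$V = -961$ ($V = -4 - 957 = -961$)
$W{\left(z \right)} = 0$ ($W{\left(z \right)} = \left(-3 + 3\right) z = 0 z = 0$)
$\sqrt{W{\left(-41 \right)} + V} = \sqrt{0 - 961} = \sqrt{-961} = 31 i$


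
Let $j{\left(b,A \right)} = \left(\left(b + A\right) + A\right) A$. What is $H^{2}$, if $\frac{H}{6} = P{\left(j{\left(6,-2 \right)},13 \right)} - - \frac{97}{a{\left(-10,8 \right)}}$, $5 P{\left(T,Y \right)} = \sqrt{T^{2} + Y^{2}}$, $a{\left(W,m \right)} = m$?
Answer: $\frac{444717}{80} + \frac{873 \sqrt{185}}{5} \approx 7933.8$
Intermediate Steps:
$j{\left(b,A \right)} = A \left(b + 2 A\right)$ ($j{\left(b,A \right)} = \left(\left(A + b\right) + A\right) A = \left(b + 2 A\right) A = A \left(b + 2 A\right)$)
$P{\left(T,Y \right)} = \frac{\sqrt{T^{2} + Y^{2}}}{5}$
$H = \frac{291}{4} + \frac{6 \sqrt{185}}{5}$ ($H = 6 \left(\frac{\sqrt{\left(- 2 \left(6 + 2 \left(-2\right)\right)\right)^{2} + 13^{2}}}{5} - - \frac{97}{8}\right) = 6 \left(\frac{\sqrt{\left(- 2 \left(6 - 4\right)\right)^{2} + 169}}{5} - \left(-97\right) \frac{1}{8}\right) = 6 \left(\frac{\sqrt{\left(\left(-2\right) 2\right)^{2} + 169}}{5} - - \frac{97}{8}\right) = 6 \left(\frac{\sqrt{\left(-4\right)^{2} + 169}}{5} + \frac{97}{8}\right) = 6 \left(\frac{\sqrt{16 + 169}}{5} + \frac{97}{8}\right) = 6 \left(\frac{\sqrt{185}}{5} + \frac{97}{8}\right) = 6 \left(\frac{97}{8} + \frac{\sqrt{185}}{5}\right) = \frac{291}{4} + \frac{6 \sqrt{185}}{5} \approx 89.072$)
$H^{2} = \left(\frac{291}{4} + \frac{6 \sqrt{185}}{5}\right)^{2}$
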